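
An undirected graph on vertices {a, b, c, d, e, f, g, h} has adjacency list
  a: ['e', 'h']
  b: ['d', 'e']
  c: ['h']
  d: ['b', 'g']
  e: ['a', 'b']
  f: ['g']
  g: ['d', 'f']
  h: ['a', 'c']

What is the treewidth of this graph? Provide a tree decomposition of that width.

Treewidth 1.
Bags: B1 = {c, h}  B2 = {a, h}  B3 = {a, e}  B4 = {b, e}  B5 = {b, d}  B6 = {d, g}  B7 = {f, g}
Tree: B1–B2, B2–B3, B3–B4, B4–B5, B5–B6, B6–B7

The largest bag has 2 vertices, giving width 1; this decomposition certifies tw(G) ≤ 1. Any graph with an edge has treewidth ≥ 1, and G has the edge c–h. The upper and lower bounds meet at 1, so that is the treewidth.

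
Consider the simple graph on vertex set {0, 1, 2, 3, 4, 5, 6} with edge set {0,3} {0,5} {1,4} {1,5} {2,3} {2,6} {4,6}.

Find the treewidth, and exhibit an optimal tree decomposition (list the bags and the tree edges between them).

The largest bag has 3 vertices, giving width 2; this decomposition certifies tw(G) ≤ 2. For the lower bound, G contains the cycle 2–6–4–1–5–0–3–2, so G is not a forest; only forests have treewidth ≤ 1, hence tw(G) ≥ 2. Combining the bounds, tw(G) = 2.

Treewidth 2.
One such decomposition:
Bags: B1 = {2, 4, 6}  B2 = {1, 2, 4}  B3 = {1, 2, 5}  B4 = {0, 2, 5}  B5 = {0, 2, 3}
Tree: B1–B2, B2–B3, B3–B4, B4–B5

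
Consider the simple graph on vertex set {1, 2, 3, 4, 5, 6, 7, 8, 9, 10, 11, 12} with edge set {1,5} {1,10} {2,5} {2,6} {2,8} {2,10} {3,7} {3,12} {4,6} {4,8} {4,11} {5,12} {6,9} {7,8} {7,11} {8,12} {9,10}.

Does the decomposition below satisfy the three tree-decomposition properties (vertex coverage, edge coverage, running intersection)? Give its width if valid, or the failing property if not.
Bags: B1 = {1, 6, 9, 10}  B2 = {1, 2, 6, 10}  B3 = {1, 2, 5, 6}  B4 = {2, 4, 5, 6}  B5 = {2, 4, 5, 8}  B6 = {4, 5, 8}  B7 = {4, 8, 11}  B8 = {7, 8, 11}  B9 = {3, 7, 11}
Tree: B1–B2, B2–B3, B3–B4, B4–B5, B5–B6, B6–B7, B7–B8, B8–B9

No — vertex 12 appears in no bag.

A tree decomposition must satisfy three properties: every vertex lies in some bag; for every edge, both endpoints lie together in some bag; and for every vertex, the bags containing it form a connected subtree. Here vertex 12 appears in no bag, so the decomposition is invalid.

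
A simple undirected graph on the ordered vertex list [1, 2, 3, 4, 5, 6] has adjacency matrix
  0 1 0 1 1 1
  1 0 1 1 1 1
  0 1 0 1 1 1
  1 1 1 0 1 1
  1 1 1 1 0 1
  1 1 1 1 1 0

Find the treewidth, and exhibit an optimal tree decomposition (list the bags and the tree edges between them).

Treewidth 4.
One such decomposition:
Bags: B1 = {2, 3, 4, 5, 6}  B2 = {1, 2, 4, 5, 6}
Tree: B1–B2

The largest bag has 5 vertices, giving width 4; this decomposition certifies tw(G) ≤ 4. For the lower bound, the 5 vertices {1, 2, 4, 5, 6} are pairwise adjacent, and any tree decomposition puts a clique entirely inside one bag — forcing width ≥ 4. Hence tw(G) = 4 exactly.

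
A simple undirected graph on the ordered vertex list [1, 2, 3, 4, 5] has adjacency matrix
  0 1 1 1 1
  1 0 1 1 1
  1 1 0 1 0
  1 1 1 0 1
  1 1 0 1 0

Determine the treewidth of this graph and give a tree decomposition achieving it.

Every bag has size at most 4, so the width is 4 − 1 = 3 and tw(G) ≤ 3. For the lower bound, the 4 vertices {1, 2, 3, 4} are pairwise adjacent, and any tree decomposition puts a clique entirely inside one bag — forcing width ≥ 3. The upper and lower bounds meet at 3, so that is the treewidth.

Treewidth 3.
Bags: B1 = {1, 2, 3, 4}  B2 = {1, 2, 4, 5}
Tree: B1–B2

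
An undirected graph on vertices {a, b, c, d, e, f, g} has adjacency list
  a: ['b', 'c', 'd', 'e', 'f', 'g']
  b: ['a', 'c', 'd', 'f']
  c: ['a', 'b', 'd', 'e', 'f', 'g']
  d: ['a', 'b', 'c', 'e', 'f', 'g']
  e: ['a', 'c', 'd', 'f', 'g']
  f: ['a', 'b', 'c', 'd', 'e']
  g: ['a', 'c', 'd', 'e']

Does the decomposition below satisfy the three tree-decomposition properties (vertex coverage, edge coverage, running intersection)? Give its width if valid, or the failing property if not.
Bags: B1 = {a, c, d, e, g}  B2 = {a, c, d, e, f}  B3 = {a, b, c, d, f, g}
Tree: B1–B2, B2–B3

No — bags containing vertex g are not connected in the tree.

A tree decomposition must satisfy three properties: every vertex lies in some bag; for every edge, both endpoints lie together in some bag; and for every vertex, the bags containing it form a connected subtree. Here bags containing vertex g are not connected in the tree, so the decomposition is invalid.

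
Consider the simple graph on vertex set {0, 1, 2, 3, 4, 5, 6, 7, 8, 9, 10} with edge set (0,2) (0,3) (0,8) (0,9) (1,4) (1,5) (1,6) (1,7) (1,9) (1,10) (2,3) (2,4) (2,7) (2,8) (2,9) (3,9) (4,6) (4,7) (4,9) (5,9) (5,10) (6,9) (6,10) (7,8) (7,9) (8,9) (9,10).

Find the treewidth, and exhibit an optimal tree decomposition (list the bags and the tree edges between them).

Every bag has size at most 4, so the width is 4 − 1 = 3 and tw(G) ≤ 3. Conversely, {0, 2, 8, 9} is a clique of size 4, and the vertices of any clique must share a bag in every tree decomposition; so some bag has ≥ 4 vertices and tw(G) ≥ 3. The upper and lower bounds meet at 3, so that is the treewidth.

Treewidth 3.
One optimal decomposition is:
Bags: B1 = {2, 4, 7, 9}  B2 = {1, 4, 7, 9}  B3 = {1, 4, 6, 9}  B4 = {2, 7, 8, 9}  B5 = {1, 6, 9, 10}  B6 = {1, 5, 9, 10}  B7 = {0, 2, 8, 9}  B8 = {0, 2, 3, 9}
Tree: B1–B2, B2–B3, B1–B4, B3–B5, B5–B6, B4–B7, B7–B8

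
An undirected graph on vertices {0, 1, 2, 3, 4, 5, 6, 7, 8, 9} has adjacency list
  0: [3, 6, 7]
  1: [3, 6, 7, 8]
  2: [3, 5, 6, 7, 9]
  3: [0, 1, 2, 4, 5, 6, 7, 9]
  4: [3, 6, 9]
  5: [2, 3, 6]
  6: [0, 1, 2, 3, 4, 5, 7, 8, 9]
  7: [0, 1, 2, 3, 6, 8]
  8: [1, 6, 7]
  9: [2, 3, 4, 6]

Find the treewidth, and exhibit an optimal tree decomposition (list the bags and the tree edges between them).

Treewidth 3.
Bags: B1 = {2, 3, 6, 9}  B2 = {2, 3, 5, 6}  B3 = {2, 3, 6, 7}  B4 = {1, 3, 6, 7}  B5 = {1, 6, 7, 8}  B6 = {0, 3, 6, 7}  B7 = {3, 4, 6, 9}
Tree: B1–B2, B2–B3, B3–B4, B4–B5, B3–B6, B1–B7

Every bag has size at most 4, so the width is 4 − 1 = 3 and tw(G) ≤ 3. On the other hand G contains the 4-clique {1, 6, 7, 8}. A clique must lie in a single bag of any decomposition, so no decomposition can have width below 3. Therefore the treewidth is 3.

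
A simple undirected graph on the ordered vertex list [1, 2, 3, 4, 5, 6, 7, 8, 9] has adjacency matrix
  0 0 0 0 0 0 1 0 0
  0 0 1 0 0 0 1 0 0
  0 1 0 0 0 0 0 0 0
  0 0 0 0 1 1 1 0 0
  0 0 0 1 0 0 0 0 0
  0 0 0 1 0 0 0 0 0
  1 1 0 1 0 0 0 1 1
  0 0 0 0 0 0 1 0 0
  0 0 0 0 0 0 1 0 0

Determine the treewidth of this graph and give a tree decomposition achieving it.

Each bag holds 2 vertices, so the decomposition has width 1, which upper-bounds the treewidth. Any graph with an edge has treewidth ≥ 1, and G has the edge 9–7. The upper and lower bounds meet at 1, so that is the treewidth.

Treewidth 1.
Bags: B1 = {7, 9}  B2 = {4, 7}  B3 = {1, 7}  B4 = {4, 6}  B5 = {2, 7}  B6 = {4, 5}  B7 = {7, 8}  B8 = {2, 3}
Tree: B1–B2, B2–B3, B2–B4, B2–B5, B2–B6, B1–B7, B5–B8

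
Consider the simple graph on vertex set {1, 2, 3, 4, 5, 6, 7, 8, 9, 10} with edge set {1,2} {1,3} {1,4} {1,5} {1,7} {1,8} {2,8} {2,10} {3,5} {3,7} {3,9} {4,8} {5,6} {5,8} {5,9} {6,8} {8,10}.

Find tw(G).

2

A width-2 tree decomposition is:
Bags: B1 = {1, 3, 5}  B2 = {1, 5, 8}  B3 = {1, 2, 8}  B4 = {5, 6, 8}  B5 = {2, 8, 10}  B6 = {1, 4, 8}  B7 = {3, 5, 9}  B8 = {1, 3, 7}
Tree: B1–B2, B2–B3, B2–B4, B3–B5, B3–B6, B1–B7, B1–B8
The largest bag has 3 vertices, giving width 2; this decomposition certifies tw(G) ≤ 2. Conversely, {1, 2, 8} is a clique of size 3, and the vertices of any clique must share a bag in every tree decomposition; so some bag has ≥ 3 vertices and tw(G) ≥ 2. Combining the bounds, tw(G) = 2.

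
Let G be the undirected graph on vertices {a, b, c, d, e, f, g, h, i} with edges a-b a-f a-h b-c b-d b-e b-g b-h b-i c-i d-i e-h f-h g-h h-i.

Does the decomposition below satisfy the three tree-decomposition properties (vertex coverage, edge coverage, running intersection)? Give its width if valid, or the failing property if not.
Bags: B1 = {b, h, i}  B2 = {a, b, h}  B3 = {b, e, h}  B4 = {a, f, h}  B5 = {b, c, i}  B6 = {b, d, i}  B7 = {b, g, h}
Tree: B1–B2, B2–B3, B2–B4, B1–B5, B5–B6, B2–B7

Checking the three conditions: (i) the bags cover all of {a, b, c, d, e, f, g, h, i}; (ii) for each edge, some bag contains both endpoints; (iii) the bags containing any fixed vertex form a subtree. All hold, so the decomposition is valid with width 3 − 1 = 2.

Yes; width 2.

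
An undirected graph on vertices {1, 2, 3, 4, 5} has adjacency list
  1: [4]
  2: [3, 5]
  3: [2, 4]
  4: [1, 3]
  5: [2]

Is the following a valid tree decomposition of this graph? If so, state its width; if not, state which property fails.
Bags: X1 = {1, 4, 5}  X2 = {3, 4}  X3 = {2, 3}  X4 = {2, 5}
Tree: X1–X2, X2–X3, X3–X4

A tree decomposition must satisfy three properties: every vertex lies in some bag; for every edge, both endpoints lie together in some bag; and for every vertex, the bags containing it form a connected subtree. Here bags containing vertex 5 are not connected in the tree, so the decomposition is invalid.

No — bags containing vertex 5 are not connected in the tree.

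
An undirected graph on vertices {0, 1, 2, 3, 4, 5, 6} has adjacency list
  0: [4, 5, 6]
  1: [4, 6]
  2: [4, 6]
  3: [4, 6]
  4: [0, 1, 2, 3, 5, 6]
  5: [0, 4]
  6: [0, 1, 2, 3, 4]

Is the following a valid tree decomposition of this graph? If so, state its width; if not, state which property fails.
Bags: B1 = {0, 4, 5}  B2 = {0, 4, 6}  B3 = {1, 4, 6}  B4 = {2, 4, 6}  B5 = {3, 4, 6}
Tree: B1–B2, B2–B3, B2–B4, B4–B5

Yes; width 2.

Every vertex of G appears in some bag (union = {0, 1, 2, 3, 4, 5, 6}); every edge is covered by a bag; and for each vertex v the set of bags containing v is connected in the bag tree. The decomposition is therefore valid. The largest bag has 3 vertices, so the width is 2.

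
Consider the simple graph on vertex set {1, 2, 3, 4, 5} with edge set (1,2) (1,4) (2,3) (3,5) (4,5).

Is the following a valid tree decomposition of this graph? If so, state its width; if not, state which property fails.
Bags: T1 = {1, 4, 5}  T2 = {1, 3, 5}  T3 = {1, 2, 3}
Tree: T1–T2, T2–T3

Every vertex of G appears in some bag (union = {1, 2, 3, 4, 5}); every edge is covered by a bag; and for each vertex v the set of bags containing v is connected in the bag tree. The decomposition is therefore valid. The largest bag has 3 vertices, so the width is 2.

Yes; width 2.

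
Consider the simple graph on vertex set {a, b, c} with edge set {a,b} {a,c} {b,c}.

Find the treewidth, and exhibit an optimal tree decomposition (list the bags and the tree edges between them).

Treewidth 2.
One optimal decomposition is:
Bags: B1 = {a, b, c}
Tree: (single bag)

A single bag containing all 3 vertices is trivially a valid decomposition of width 2. Conversely, {a, b, c} is a clique of size 3, and the vertices of any clique must share a bag in every tree decomposition; so some bag has ≥ 3 vertices and tw(G) ≥ 2. Therefore the treewidth is 2.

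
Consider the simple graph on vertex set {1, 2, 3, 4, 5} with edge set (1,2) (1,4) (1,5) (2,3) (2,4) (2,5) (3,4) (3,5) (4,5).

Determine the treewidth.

3

A width-3 tree decomposition is:
Bags: B1 = {1, 2, 4, 5}  B2 = {2, 3, 4, 5}
Tree: B1–B2
Every bag has size at most 4, so the width is 4 − 1 = 3 and tw(G) ≤ 3. Conversely, {1, 2, 4, 5} is a clique of size 4, and the vertices of any clique must share a bag in every tree decomposition; so some bag has ≥ 4 vertices and tw(G) ≥ 3. Hence tw(G) = 3 exactly.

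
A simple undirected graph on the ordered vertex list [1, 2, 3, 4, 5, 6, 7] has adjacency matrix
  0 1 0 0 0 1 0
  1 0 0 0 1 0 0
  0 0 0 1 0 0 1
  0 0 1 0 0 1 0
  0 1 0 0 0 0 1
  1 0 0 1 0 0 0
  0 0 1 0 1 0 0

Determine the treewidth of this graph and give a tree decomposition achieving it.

Every bag has size at most 3, so the width is 3 − 1 = 2 and tw(G) ≤ 2. The edges 1–6–4–3–7–5–2–1 form a cycle, so G is not a tree and its treewidth is at least 2. The upper and lower bounds meet at 2, so that is the treewidth.

Treewidth 2.
One such decomposition:
Bags: B1 = {1, 4, 6}  B2 = {1, 3, 4}  B3 = {1, 3, 7}  B4 = {1, 5, 7}  B5 = {1, 2, 5}
Tree: B1–B2, B2–B3, B3–B4, B4–B5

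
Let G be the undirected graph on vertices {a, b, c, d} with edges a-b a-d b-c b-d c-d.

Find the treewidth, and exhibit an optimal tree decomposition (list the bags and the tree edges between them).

Treewidth 2.
One such decomposition:
Bags: B1 = {b, c, d}  B2 = {a, b, d}
Tree: B1–B2

The largest bag has 3 vertices, giving width 2; this decomposition certifies tw(G) ≤ 2. For the lower bound, the 3 vertices {b, c, d} are pairwise adjacent, and any tree decomposition puts a clique entirely inside one bag — forcing width ≥ 2. Therefore the treewidth is 2.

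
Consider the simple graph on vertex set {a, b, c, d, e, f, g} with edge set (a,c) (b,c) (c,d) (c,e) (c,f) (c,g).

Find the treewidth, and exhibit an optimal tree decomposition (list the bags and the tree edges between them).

Each bag holds 2 vertices, so the decomposition has width 1, which upper-bounds the treewidth. Since G has at least one edge (e.g. c–g), it is not an edgeless graph, so tw(G) ≥ 1. Combining the bounds, tw(G) = 1.

Treewidth 1.
One such decomposition:
Bags: B1 = {c, g}  B2 = {a, c}  B3 = {c, d}  B4 = {c, e}  B5 = {b, c}  B6 = {c, f}
Tree: B1–B2, B1–B3, B2–B4, B4–B5, B2–B6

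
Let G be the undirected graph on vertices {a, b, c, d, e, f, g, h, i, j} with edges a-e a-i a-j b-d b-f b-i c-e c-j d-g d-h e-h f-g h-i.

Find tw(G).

2

A width-2 tree decomposition is:
Bags: B1 = {c, e, j}  B2 = {a, e, j}  B3 = {a, e, h}  B4 = {a, h, i}  B5 = {d, h, i}  B6 = {b, d, i}  B7 = {b, d, g}  B8 = {b, f, g}
Tree: B1–B2, B2–B3, B3–B4, B4–B5, B5–B6, B6–B7, B7–B8
The largest bag has 3 vertices, giving width 2; this decomposition certifies tw(G) ≤ 2. Since c–j–a–e–c is a cycle in G, G is not acyclic. Forests are exactly the graphs of treewidth ≤ 1, so tw(G) ≥ 2. Therefore the treewidth is 2.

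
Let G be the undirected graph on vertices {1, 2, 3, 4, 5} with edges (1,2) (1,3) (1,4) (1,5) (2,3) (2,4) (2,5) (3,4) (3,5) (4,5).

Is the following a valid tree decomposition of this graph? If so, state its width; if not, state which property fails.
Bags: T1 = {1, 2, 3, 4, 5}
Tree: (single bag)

Every vertex of G appears in some bag (union = {1, 2, 3, 4, 5}); every edge is covered by a bag; and for each vertex v the set of bags containing v is connected in the bag tree. The decomposition is therefore valid. The largest bag has 5 vertices, so the width is 4.

Yes; width 4.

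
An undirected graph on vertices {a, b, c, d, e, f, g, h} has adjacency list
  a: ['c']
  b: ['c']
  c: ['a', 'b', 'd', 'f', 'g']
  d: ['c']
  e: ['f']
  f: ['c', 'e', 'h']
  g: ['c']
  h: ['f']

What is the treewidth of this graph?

1

A width-1 tree decomposition is:
Bags: B1 = {c, f}  B2 = {f, h}  B3 = {a, c}  B4 = {b, c}  B5 = {e, f}  B6 = {c, g}  B7 = {c, d}
Tree: B1–B2, B1–B3, B3–B4, B2–B5, B3–B6, B6–B7
Every bag has size at most 2, so the width is 2 − 1 = 1 and tw(G) ≤ 1. Since G has at least one edge (e.g. f–c), it is not an edgeless graph, so tw(G) ≥ 1. Therefore the treewidth is 1.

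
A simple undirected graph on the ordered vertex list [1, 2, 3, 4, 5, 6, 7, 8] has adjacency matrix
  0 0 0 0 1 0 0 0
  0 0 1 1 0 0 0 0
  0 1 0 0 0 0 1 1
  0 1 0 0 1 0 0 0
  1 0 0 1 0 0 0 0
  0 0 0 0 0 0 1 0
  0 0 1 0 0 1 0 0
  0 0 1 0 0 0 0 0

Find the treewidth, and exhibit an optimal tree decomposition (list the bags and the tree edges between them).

Treewidth 1.
One such decomposition:
Bags: B1 = {3, 8}  B2 = {2, 3}  B3 = {2, 4}  B4 = {3, 7}  B5 = {4, 5}  B6 = {1, 5}  B7 = {6, 7}
Tree: B1–B2, B2–B3, B1–B4, B3–B5, B5–B6, B4–B7

Each bag holds 2 vertices, so the decomposition has width 1, which upper-bounds the treewidth. Any graph with an edge has treewidth ≥ 1, and G has the edge 3–8. The upper and lower bounds meet at 1, so that is the treewidth.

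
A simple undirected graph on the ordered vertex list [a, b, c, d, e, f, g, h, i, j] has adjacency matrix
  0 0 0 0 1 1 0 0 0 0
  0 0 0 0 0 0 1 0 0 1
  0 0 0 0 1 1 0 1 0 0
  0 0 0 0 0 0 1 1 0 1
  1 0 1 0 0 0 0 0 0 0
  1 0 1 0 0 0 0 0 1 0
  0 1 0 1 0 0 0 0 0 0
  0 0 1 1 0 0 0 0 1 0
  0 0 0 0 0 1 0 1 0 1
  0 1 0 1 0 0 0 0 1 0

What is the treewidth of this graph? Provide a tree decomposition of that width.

The largest bag has 3 vertices, giving width 2; this decomposition certifies tw(G) ≤ 2. For the lower bound, G contains the cycle e–a–f–c–e, so G is not a forest; only forests have treewidth ≤ 1, hence tw(G) ≥ 2. Combining the bounds, tw(G) = 2.

Treewidth 2.
One such decomposition:
Bags: B1 = {a, c, e}  B2 = {a, c, f}  B3 = {c, f, h}  B4 = {f, h, i}  B5 = {d, h, i}  B6 = {d, i, j}  B7 = {d, g, j}  B8 = {b, g, j}
Tree: B1–B2, B2–B3, B3–B4, B4–B5, B5–B6, B6–B7, B7–B8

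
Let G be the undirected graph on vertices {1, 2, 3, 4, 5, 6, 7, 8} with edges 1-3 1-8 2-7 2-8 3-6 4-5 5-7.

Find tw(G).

A width-1 tree decomposition is:
Bags: B1 = {3, 6}  B2 = {1, 3}  B3 = {1, 8}  B4 = {2, 8}  B5 = {2, 7}  B6 = {5, 7}  B7 = {4, 5}
Tree: B1–B2, B2–B3, B3–B4, B4–B5, B5–B6, B6–B7
Each bag holds 2 vertices, so the decomposition has width 1, which upper-bounds the treewidth. Any graph with an edge has treewidth ≥ 1, and G has the edge 6–3. Combining the bounds, tw(G) = 1.

1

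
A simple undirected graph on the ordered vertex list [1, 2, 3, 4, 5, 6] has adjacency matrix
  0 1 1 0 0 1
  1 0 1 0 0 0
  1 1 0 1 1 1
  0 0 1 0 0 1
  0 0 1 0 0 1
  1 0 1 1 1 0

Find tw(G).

2

A width-2 tree decomposition is:
Bags: B1 = {1, 3, 6}  B2 = {3, 4, 6}  B3 = {1, 2, 3}  B4 = {3, 5, 6}
Tree: B1–B2, B1–B3, B1–B4
The largest bag has 3 vertices, giving width 2; this decomposition certifies tw(G) ≤ 2. On the other hand G contains the 3-clique {1, 2, 3}. A clique must lie in a single bag of any decomposition, so no decomposition can have width below 2. Hence tw(G) = 2 exactly.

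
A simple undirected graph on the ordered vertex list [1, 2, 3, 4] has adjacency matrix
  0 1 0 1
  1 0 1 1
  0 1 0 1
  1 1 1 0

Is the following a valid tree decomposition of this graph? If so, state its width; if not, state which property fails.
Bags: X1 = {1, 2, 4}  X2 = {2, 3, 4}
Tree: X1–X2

Every vertex of G appears in some bag (union = {1, 2, 3, 4}); every edge is covered by a bag; and for each vertex v the set of bags containing v is connected in the bag tree. The decomposition is therefore valid. The largest bag has 3 vertices, so the width is 2.

Yes; width 2.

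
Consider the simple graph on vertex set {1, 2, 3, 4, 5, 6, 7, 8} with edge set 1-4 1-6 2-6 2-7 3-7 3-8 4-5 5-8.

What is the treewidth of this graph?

2

A width-2 tree decomposition is:
Bags: B1 = {2, 3, 7}  B2 = {2, 3, 8}  B3 = {2, 5, 8}  B4 = {2, 4, 5}  B5 = {1, 2, 4}  B6 = {1, 2, 6}
Tree: B1–B2, B2–B3, B3–B4, B4–B5, B5–B6
The largest bag has 3 vertices, giving width 2; this decomposition certifies tw(G) ≤ 2. The edges 2–7–3–8–5–4–1–6–2 form a cycle, so G is not a tree and its treewidth is at least 2. Therefore the treewidth is 2.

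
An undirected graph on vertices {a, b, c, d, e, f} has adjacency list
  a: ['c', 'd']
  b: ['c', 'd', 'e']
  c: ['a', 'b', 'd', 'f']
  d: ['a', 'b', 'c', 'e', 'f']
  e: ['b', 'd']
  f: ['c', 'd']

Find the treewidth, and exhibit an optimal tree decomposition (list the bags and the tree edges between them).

Treewidth 2.
One such decomposition:
Bags: B1 = {b, c, d}  B2 = {c, d, f}  B3 = {b, d, e}  B4 = {a, c, d}
Tree: B1–B2, B1–B3, B1–B4

Each bag holds 3 vertices, so the decomposition has width 2, which upper-bounds the treewidth. Conversely, {b, d, e} is a clique of size 3, and the vertices of any clique must share a bag in every tree decomposition; so some bag has ≥ 3 vertices and tw(G) ≥ 2. The upper and lower bounds meet at 2, so that is the treewidth.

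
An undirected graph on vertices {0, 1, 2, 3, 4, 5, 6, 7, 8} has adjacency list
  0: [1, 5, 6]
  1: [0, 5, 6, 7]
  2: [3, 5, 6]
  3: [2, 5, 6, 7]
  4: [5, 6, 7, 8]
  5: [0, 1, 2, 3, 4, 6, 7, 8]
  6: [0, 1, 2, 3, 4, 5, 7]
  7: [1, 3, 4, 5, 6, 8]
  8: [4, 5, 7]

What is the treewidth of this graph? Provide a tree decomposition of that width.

Every bag has size at most 4, so the width is 4 − 1 = 3 and tw(G) ≤ 3. For the lower bound, the 4 vertices {4, 5, 7, 8} are pairwise adjacent, and any tree decomposition puts a clique entirely inside one bag — forcing width ≥ 3. Therefore the treewidth is 3.

Treewidth 3.
One such decomposition:
Bags: B1 = {3, 5, 6, 7}  B2 = {1, 5, 6, 7}  B3 = {0, 1, 5, 6}  B4 = {4, 5, 6, 7}  B5 = {2, 3, 5, 6}  B6 = {4, 5, 7, 8}
Tree: B1–B2, B2–B3, B2–B4, B1–B5, B4–B6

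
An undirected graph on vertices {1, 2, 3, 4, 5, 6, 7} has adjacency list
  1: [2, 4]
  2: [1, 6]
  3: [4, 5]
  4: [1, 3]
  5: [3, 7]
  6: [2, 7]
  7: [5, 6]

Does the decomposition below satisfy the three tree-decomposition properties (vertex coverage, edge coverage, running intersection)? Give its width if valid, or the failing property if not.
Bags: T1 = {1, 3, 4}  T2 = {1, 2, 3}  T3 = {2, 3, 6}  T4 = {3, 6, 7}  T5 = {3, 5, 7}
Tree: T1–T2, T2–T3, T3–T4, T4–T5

Yes; width 2.

Every vertex of G appears in some bag (union = {1, 2, 3, 4, 5, 6, 7}); every edge is covered by a bag; and for each vertex v the set of bags containing v is connected in the bag tree. The decomposition is therefore valid. The largest bag has 3 vertices, so the width is 2.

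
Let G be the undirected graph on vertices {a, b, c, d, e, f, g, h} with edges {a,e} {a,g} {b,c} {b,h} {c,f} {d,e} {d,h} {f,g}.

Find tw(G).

A width-2 tree decomposition is:
Bags: B1 = {c, f, g}  B2 = {a, c, g}  B3 = {a, c, e}  B4 = {c, d, e}  B5 = {c, d, h}  B6 = {b, c, h}
Tree: B1–B2, B2–B3, B3–B4, B4–B5, B5–B6
Every bag has size at most 3, so the width is 3 − 1 = 2 and tw(G) ≤ 2. The edges c–f–g–a–e–d–h–b–c form a cycle, so G is not a tree and its treewidth is at least 2. Hence tw(G) = 2 exactly.

2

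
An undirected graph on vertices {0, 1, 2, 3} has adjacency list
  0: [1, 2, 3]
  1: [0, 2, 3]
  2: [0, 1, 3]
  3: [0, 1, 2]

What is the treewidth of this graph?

3

A width-3 tree decomposition is:
Bags: B1 = {0, 1, 2, 3}
Tree: (single bag)
With just one bag of size 4, the width is 4 − 1 = 3, so tw(G) ≤ 3. Conversely, {0, 1, 2, 3} is a clique of size 4, and the vertices of any clique must share a bag in every tree decomposition; so some bag has ≥ 4 vertices and tw(G) ≥ 3. The upper and lower bounds meet at 3, so that is the treewidth.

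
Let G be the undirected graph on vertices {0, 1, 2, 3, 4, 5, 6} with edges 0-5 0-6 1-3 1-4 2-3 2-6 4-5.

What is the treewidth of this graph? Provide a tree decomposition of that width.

Each bag holds 3 vertices, so the decomposition has width 2, which upper-bounds the treewidth. Since 5–4–1–3–2–6–0–5 is a cycle in G, G is not acyclic. Forests are exactly the graphs of treewidth ≤ 1, so tw(G) ≥ 2. Hence tw(G) = 2 exactly.

Treewidth 2.
Bags: B1 = {1, 4, 5}  B2 = {1, 3, 5}  B3 = {2, 3, 5}  B4 = {2, 5, 6}  B5 = {0, 5, 6}
Tree: B1–B2, B2–B3, B3–B4, B4–B5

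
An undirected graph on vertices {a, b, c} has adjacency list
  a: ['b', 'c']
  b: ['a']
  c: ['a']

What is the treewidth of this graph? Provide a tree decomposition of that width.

Each bag holds 2 vertices, so the decomposition has width 1, which upper-bounds the treewidth. Since G has at least one edge (e.g. c–a), it is not an edgeless graph, so tw(G) ≥ 1. Therefore the treewidth is 1.

Treewidth 1.
Bags: B1 = {a, c}  B2 = {a, b}
Tree: B1–B2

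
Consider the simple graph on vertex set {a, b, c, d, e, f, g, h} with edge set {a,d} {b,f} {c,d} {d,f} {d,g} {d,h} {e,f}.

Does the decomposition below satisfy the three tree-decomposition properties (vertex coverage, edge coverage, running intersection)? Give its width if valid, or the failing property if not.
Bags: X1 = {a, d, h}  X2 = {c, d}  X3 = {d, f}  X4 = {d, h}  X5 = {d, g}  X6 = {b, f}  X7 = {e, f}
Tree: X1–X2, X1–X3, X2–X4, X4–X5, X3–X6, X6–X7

No — bags containing vertex h are not connected in the tree.

A tree decomposition must satisfy three properties: every vertex lies in some bag; for every edge, both endpoints lie together in some bag; and for every vertex, the bags containing it form a connected subtree. Here bags containing vertex h are not connected in the tree, so the decomposition is invalid.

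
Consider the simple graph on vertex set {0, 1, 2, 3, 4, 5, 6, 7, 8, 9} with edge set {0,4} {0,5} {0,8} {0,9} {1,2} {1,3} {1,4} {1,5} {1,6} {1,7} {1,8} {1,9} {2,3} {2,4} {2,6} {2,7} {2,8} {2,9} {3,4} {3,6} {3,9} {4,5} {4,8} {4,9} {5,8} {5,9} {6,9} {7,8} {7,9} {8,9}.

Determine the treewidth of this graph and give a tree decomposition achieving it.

The largest bag has 5 vertices, giving width 4; this decomposition certifies tw(G) ≤ 4. On the other hand G contains the 5-clique {0, 4, 5, 8, 9}. A clique must lie in a single bag of any decomposition, so no decomposition can have width below 4. Hence tw(G) = 4 exactly.

Treewidth 4.
Bags: B1 = {1, 2, 4, 8, 9}  B2 = {1, 4, 5, 8, 9}  B3 = {0, 4, 5, 8, 9}  B4 = {1, 2, 7, 8, 9}  B5 = {1, 2, 3, 4, 9}  B6 = {1, 2, 3, 6, 9}
Tree: B1–B2, B2–B3, B1–B4, B1–B5, B5–B6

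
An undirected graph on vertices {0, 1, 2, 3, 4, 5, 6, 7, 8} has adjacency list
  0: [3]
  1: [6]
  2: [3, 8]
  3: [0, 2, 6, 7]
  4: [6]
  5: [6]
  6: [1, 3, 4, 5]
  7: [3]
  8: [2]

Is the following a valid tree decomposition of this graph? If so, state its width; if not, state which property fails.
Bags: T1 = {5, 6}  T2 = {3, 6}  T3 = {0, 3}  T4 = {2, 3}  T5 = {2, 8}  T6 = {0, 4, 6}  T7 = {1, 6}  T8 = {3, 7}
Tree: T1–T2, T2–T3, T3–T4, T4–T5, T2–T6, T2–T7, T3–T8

No — bags containing vertex 0 are not connected in the tree.

A tree decomposition must satisfy three properties: every vertex lies in some bag; for every edge, both endpoints lie together in some bag; and for every vertex, the bags containing it form a connected subtree. Here bags containing vertex 0 are not connected in the tree, so the decomposition is invalid.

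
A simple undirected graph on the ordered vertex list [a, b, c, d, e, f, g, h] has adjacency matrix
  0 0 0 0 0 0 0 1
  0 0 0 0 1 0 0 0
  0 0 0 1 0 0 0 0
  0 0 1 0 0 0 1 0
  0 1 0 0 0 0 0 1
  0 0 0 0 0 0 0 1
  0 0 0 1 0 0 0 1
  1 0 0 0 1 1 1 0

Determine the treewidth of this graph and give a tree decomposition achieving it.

Treewidth 1.
One optimal decomposition is:
Bags: B1 = {d, g}  B2 = {g, h}  B3 = {f, h}  B4 = {a, h}  B5 = {c, d}  B6 = {e, h}  B7 = {b, e}
Tree: B1–B2, B2–B3, B3–B4, B1–B5, B4–B6, B6–B7

The largest bag has 2 vertices, giving width 1; this decomposition certifies tw(G) ≤ 1. G has an edge, so its treewidth is at least 1. Therefore the treewidth is 1.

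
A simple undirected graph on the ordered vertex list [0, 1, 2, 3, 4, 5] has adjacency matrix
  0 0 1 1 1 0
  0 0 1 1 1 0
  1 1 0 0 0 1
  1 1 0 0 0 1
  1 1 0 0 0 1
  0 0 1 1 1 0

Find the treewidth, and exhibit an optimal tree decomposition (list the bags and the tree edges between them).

Each bag holds 4 vertices, so the decomposition has width 3, which upper-bounds the treewidth. For the lower bound: the 4 vertex sets {1,3}, {2,5}, {0}, {4} are disjoint, each induces a connected subgraph, and every pair is joined by at least one edge of G. Contracting each set to a single vertex therefore yields K_{4} as a minor, and since treewidth is minor-monotone, tw(G) ≥ tw(K_{4}) = 3. The upper and lower bounds meet at 3, so that is the treewidth.

Treewidth 3.
One such decomposition:
Bags: B1 = {0, 1, 3, 5}  B2 = {0, 1, 2, 5}  B3 = {0, 1, 4, 5}
Tree: B1–B2, B2–B3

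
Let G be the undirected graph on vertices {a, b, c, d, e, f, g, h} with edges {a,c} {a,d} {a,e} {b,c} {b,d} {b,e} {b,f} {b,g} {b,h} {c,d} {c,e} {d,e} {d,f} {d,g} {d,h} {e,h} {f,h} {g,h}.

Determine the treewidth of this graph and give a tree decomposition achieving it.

Treewidth 3.
One optimal decomposition is:
Bags: B1 = {b, d, g, h}  B2 = {b, d, e, h}  B3 = {b, c, d, e}  B4 = {b, d, f, h}  B5 = {a, c, d, e}
Tree: B1–B2, B2–B3, B2–B4, B3–B5

Each bag holds 4 vertices, so the decomposition has width 3, which upper-bounds the treewidth. For the lower bound, the 4 vertices {a, c, d, e} are pairwise adjacent, and any tree decomposition puts a clique entirely inside one bag — forcing width ≥ 3. The upper and lower bounds meet at 3, so that is the treewidth.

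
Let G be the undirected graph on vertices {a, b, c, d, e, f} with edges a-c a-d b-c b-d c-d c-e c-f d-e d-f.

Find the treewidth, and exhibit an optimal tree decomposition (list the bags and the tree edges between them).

Each bag holds 3 vertices, so the decomposition has width 2, which upper-bounds the treewidth. On the other hand G contains the 3-clique {c, d, e}. A clique must lie in a single bag of any decomposition, so no decomposition can have width below 2. Therefore the treewidth is 2.

Treewidth 2.
Bags: B1 = {a, c, d}  B2 = {b, c, d}  B3 = {c, d, e}  B4 = {c, d, f}
Tree: B1–B2, B1–B3, B2–B4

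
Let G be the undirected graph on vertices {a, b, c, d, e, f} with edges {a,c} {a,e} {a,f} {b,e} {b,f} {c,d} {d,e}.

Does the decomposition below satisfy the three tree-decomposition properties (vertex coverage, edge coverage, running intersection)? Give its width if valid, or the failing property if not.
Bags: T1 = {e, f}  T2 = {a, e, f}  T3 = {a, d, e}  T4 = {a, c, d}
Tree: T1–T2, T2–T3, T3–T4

No — vertex b appears in no bag.

A tree decomposition must satisfy three properties: every vertex lies in some bag; for every edge, both endpoints lie together in some bag; and for every vertex, the bags containing it form a connected subtree. Here vertex b appears in no bag, so the decomposition is invalid.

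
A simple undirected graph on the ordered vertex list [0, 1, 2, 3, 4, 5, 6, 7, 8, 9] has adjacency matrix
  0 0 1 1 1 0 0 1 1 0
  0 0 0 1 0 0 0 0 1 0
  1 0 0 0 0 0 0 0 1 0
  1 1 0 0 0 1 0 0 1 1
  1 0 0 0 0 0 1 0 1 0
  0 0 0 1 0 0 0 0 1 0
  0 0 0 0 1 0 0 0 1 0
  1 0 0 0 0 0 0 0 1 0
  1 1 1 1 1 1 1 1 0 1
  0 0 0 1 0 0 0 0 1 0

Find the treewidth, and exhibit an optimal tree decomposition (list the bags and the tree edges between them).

Treewidth 2.
One optimal decomposition is:
Bags: B1 = {0, 3, 8}  B2 = {0, 4, 8}  B3 = {1, 3, 8}  B4 = {4, 6, 8}  B5 = {0, 7, 8}  B6 = {3, 8, 9}  B7 = {0, 2, 8}  B8 = {3, 5, 8}
Tree: B1–B2, B1–B3, B2–B4, B2–B5, B1–B6, B1–B7, B1–B8

Every bag has size at most 3, so the width is 3 − 1 = 2 and tw(G) ≤ 2. For the lower bound, the 3 vertices {0, 2, 8} are pairwise adjacent, and any tree decomposition puts a clique entirely inside one bag — forcing width ≥ 2. Hence tw(G) = 2 exactly.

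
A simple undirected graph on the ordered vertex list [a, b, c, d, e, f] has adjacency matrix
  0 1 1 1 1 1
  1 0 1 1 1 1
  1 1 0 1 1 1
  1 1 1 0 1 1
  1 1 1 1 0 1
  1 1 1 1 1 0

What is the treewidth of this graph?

5

A width-5 tree decomposition is:
Bags: B1 = {a, b, c, d, e, f}
Tree: (single bag)
With just one bag of size 6, the width is 6 − 1 = 5, so tw(G) ≤ 5. On the other hand G contains the 6-clique {a, b, c, d, e, f}. A clique must lie in a single bag of any decomposition, so no decomposition can have width below 5. Hence tw(G) = 5 exactly.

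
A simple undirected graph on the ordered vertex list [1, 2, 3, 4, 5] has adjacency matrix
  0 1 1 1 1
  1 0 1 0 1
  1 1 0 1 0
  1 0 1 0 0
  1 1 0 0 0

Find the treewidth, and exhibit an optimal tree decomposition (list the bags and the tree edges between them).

Each bag holds 3 vertices, so the decomposition has width 2, which upper-bounds the treewidth. For the lower bound, the 3 vertices {1, 2, 3} are pairwise adjacent, and any tree decomposition puts a clique entirely inside one bag — forcing width ≥ 2. Combining the bounds, tw(G) = 2.

Treewidth 2.
One such decomposition:
Bags: B1 = {1, 2, 3}  B2 = {1, 2, 5}  B3 = {1, 3, 4}
Tree: B1–B2, B1–B3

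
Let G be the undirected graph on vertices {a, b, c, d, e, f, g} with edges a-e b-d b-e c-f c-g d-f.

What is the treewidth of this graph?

A width-1 tree decomposition is:
Bags: B1 = {a, e}  B2 = {b, e}  B3 = {b, d}  B4 = {d, f}  B5 = {c, f}  B6 = {c, g}
Tree: B1–B2, B2–B3, B3–B4, B4–B5, B5–B6
The largest bag has 2 vertices, giving width 1; this decomposition certifies tw(G) ≤ 1. Any graph with an edge has treewidth ≥ 1, and G has the edge a–e. Hence tw(G) = 1 exactly.

1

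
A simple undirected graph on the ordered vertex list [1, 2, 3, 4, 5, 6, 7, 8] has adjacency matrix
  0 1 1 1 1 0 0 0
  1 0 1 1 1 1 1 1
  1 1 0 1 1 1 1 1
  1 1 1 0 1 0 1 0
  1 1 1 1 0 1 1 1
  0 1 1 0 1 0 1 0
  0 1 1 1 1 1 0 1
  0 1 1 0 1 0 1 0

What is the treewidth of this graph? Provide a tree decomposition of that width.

Every bag has size at most 5, so the width is 5 − 1 = 4 and tw(G) ≤ 4. On the other hand G contains the 5-clique {1, 2, 3, 4, 5}. A clique must lie in a single bag of any decomposition, so no decomposition can have width below 4. The upper and lower bounds meet at 4, so that is the treewidth.

Treewidth 4.
One such decomposition:
Bags: B1 = {2, 3, 5, 6, 7}  B2 = {2, 3, 5, 7, 8}  B3 = {2, 3, 4, 5, 7}  B4 = {1, 2, 3, 4, 5}
Tree: B1–B2, B1–B3, B3–B4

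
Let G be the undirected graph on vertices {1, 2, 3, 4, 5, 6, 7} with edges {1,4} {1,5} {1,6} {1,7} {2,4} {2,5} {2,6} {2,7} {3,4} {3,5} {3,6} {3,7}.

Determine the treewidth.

3

A width-3 tree decomposition is:
Bags: B1 = {1, 2, 3, 6}  B2 = {1, 2, 3, 4}  B3 = {1, 2, 3, 5}  B4 = {1, 2, 3, 7}
Tree: B1–B2, B2–B3, B3–B4
Each bag holds 4 vertices, so the decomposition has width 3, which upper-bounds the treewidth. For the lower bound: the 4 vertex sets {1,6}, {3,4}, {2}, {5} are disjoint, each induces a connected subgraph, and every pair is joined by at least one edge of G. Contracting each set to a single vertex therefore yields K_{4} as a minor, and since treewidth is minor-monotone, tw(G) ≥ tw(K_{4}) = 3. Hence tw(G) = 3 exactly.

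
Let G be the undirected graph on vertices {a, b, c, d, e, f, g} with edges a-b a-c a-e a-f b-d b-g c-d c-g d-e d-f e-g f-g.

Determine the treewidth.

A width-3 tree decomposition is:
Bags: B1 = {a, c, d, g}  B2 = {a, d, f, g}  B3 = {a, d, e, g}  B4 = {a, b, d, g}
Tree: B1–B2, B2–B3, B3–B4
Every bag has size at most 4, so the width is 4 − 1 = 3 and tw(G) ≤ 3. For the lower bound: the 4 vertex sets {c,d}, {f,g}, {a}, {e} are disjoint, each induces a connected subgraph, and every pair is joined by at least one edge of G. Contracting each set to a single vertex therefore yields K_{4} as a minor, and since treewidth is minor-monotone, tw(G) ≥ tw(K_{4}) = 3. Therefore the treewidth is 3.

3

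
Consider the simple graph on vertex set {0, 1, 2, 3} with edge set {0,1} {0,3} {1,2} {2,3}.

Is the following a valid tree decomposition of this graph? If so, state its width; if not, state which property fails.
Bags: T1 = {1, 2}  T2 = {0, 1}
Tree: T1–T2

No — vertex 3 appears in no bag.

A tree decomposition must satisfy three properties: every vertex lies in some bag; for every edge, both endpoints lie together in some bag; and for every vertex, the bags containing it form a connected subtree. Here vertex 3 appears in no bag, so the decomposition is invalid.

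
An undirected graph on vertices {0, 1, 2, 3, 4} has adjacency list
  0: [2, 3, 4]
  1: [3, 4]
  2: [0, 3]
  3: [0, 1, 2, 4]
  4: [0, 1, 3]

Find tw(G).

A width-2 tree decomposition is:
Bags: B1 = {0, 3, 4}  B2 = {0, 2, 3}  B3 = {1, 3, 4}
Tree: B1–B2, B1–B3
Every bag has size at most 3, so the width is 3 − 1 = 2 and tw(G) ≤ 2. On the other hand G contains the 3-clique {0, 2, 3}. A clique must lie in a single bag of any decomposition, so no decomposition can have width below 2. Therefore the treewidth is 2.

2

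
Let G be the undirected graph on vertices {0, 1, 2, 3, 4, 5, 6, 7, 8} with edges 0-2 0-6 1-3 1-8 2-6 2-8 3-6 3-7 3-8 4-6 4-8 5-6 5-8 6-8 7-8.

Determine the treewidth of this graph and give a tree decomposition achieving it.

The largest bag has 3 vertices, giving width 2; this decomposition certifies tw(G) ≤ 2. On the other hand G contains the 3-clique {0, 2, 6}. A clique must lie in a single bag of any decomposition, so no decomposition can have width below 2. Hence tw(G) = 2 exactly.

Treewidth 2.
Bags: B1 = {4, 6, 8}  B2 = {3, 6, 8}  B3 = {3, 7, 8}  B4 = {1, 3, 8}  B5 = {2, 6, 8}  B6 = {5, 6, 8}  B7 = {0, 2, 6}
Tree: B1–B2, B2–B3, B3–B4, B1–B5, B1–B6, B5–B7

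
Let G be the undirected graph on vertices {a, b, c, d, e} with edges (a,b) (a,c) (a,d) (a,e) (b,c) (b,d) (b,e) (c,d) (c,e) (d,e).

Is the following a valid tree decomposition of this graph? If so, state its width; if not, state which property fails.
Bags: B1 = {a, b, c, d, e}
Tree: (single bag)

Yes; width 4.

Vertex coverage: the bags together contain {a, b, c, d, e}, the full vertex set. Edge coverage: each edge of G has both endpoints in at least one bag. Running intersection: for every vertex, the bags containing it form a connected subtree. All three properties hold, so this is a valid tree decomposition of width max|bag| − 1 = 4, and hence tw(G) ≤ 4.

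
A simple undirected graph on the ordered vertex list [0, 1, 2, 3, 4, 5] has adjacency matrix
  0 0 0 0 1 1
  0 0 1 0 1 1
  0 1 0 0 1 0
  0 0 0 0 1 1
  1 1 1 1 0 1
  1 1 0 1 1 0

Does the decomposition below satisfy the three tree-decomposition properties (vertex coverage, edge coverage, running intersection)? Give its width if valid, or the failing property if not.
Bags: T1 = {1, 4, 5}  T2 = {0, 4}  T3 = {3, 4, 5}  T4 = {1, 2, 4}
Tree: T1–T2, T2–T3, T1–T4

No — edge (5,0) lies in no bag.

A tree decomposition must satisfy three properties: every vertex lies in some bag; for every edge, both endpoints lie together in some bag; and for every vertex, the bags containing it form a connected subtree. Here edge (5,0) lies in no bag, so the decomposition is invalid.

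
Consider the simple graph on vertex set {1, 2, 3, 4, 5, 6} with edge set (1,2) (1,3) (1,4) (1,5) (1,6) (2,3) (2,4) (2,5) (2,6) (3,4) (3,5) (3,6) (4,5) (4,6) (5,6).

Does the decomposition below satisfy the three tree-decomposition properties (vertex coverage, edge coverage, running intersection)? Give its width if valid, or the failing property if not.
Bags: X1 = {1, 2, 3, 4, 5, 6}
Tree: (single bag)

Yes; width 5.

Checking the three conditions: (i) the bags cover all of {1, 2, 3, 4, 5, 6}; (ii) for each edge, some bag contains both endpoints; (iii) the bags containing any fixed vertex form a subtree. All hold, so the decomposition is valid with width 6 − 1 = 5.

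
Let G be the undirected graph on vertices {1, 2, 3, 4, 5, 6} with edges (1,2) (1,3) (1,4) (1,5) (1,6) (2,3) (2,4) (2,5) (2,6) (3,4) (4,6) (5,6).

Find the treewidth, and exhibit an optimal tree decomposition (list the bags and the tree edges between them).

Each bag holds 4 vertices, so the decomposition has width 3, which upper-bounds the treewidth. For the lower bound, the 4 vertices {1, 2, 3, 4} are pairwise adjacent, and any tree decomposition puts a clique entirely inside one bag — forcing width ≥ 3. Combining the bounds, tw(G) = 3.

Treewidth 3.
One such decomposition:
Bags: B1 = {1, 2, 4, 6}  B2 = {1, 2, 3, 4}  B3 = {1, 2, 5, 6}
Tree: B1–B2, B1–B3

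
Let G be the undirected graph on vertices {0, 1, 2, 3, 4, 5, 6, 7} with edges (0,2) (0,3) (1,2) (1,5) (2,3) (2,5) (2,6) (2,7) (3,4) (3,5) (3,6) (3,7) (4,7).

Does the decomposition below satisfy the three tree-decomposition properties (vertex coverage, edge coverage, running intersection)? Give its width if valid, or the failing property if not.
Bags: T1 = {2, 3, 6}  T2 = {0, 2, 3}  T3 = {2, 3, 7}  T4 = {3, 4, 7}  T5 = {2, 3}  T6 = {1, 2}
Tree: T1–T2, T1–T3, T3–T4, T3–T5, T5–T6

A tree decomposition must satisfy three properties: every vertex lies in some bag; for every edge, both endpoints lie together in some bag; and for every vertex, the bags containing it form a connected subtree. Here vertex 5 appears in no bag, so the decomposition is invalid.

No — vertex 5 appears in no bag.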